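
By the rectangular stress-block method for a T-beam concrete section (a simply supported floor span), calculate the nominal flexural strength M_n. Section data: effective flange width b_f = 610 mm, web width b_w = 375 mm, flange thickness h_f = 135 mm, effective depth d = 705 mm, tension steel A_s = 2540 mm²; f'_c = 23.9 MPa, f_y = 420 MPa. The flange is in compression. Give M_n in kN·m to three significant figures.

M_n ≈ 706 kN·m

Tension: T = A_s f_y = 2540 × 420 = 1066800 N.
Try a within the flange: a = T/(0.85 f'_c b_f) = 1066800/(0.85 × 23.9 × 610) = 86.09 mm.
Since a = 86.09 ≤ h_f = 135 mm, the stress block lies entirely in the flange; analyse as a rectangular beam of width b_f.
M_n = T(d − a/2) = 1066800 × (705 − 43.045) = 706.17 × 10⁶ N·mm.
M_n = 706.17 kN·m.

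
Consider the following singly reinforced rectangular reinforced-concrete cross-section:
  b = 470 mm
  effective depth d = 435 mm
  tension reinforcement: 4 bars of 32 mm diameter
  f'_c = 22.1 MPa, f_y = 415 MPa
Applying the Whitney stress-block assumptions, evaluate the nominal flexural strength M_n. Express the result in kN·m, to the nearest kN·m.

A_s = 4 × 804 = 3216 mm².
T = A_s f_y = 3216 × 415 = 1334640 N = 1334.64 kN.
From C = T: a = T/(0.85 f'_c b) = 1334640/(0.85 × 22.1 × 470) = 151.17 mm.
M_n = T(d − a/2) = 1334.64 kN × (435 − 75.585) mm = 479.69 kN·m.

M_n ≈ 480 kN·m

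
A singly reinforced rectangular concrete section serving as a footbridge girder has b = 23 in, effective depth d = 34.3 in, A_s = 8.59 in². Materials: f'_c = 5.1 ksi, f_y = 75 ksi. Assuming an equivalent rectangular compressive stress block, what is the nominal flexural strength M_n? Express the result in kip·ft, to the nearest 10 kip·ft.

M_n ≈ 1670 kip·ft

T = A_s f_y = 8.59 × 75 = 644.25 kips.
a = T/(0.85 f'_c b) = 644.25/(0.85 × 5.1 × 23) = 6.462 in.
M_n = T(d − a/2) = 644.25 × (34.3 − 3.231) = 20016.2 kip·in = 20016.2/12 = 1668.02 kip·ft.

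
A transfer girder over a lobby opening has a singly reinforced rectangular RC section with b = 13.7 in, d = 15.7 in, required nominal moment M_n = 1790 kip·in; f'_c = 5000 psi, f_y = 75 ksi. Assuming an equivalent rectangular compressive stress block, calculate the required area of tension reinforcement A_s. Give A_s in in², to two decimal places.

A_s ≈ 1.63 in²

From M_n = 0.85 f'_c a b (d − a/2):
a = d − √(d² − 2M_n/(0.85 f'_c b)) = 15.7 − √(15.7² − 2 × 1790/(0.85 × 5 × 13.7)) = 2.098 in.
A_s = 0.85 f'_c a b / f_y = 0.85 × 5 × 2.098 × 13.7 / 75 = 1.629 in².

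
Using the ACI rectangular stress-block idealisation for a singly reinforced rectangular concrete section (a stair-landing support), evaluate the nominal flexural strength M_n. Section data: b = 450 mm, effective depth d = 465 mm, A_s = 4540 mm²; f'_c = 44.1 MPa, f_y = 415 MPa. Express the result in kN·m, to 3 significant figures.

M_n ≈ 771 kN·m

T = A_s f_y = 4540 × 415 = 1884100 N = 1884.1 kN.
From C = T: a = T/(0.85 f'_c b) = 1884100/(0.85 × 44.1 × 450) = 111.70 mm.
M_n = T(d − a/2) = 1884.1 kN × (465 − 55.85) mm = 770.88 kN·m.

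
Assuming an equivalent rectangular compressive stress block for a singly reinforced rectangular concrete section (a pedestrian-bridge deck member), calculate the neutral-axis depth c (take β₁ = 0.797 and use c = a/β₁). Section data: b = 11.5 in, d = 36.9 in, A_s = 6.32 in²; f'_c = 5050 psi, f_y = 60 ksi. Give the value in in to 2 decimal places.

T = A_s f_y = 6.32 × 60 = 379.2 kips.
a = T/(0.85 f'_c b) = 379.2/(0.85 × 5.05 × 11.5) = 7.6818 in.
With β₁ = 0.797, c = a/β₁ = 7.6818/0.797 = 9.64 in.

c ≈ 9.64 in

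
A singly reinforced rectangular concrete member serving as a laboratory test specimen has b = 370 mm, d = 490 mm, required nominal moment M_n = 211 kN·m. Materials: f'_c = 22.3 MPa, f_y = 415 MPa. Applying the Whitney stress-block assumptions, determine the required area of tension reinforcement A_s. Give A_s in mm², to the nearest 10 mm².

With M_n = 0.85 f'_c a b (d − a/2), solve the quadratic for a:
a = d − √(d² − 2M_n/(0.85 f'_c b)) = 490 − √(490² − 2 × 211×10⁶/(0.85 × 22.3 × 370)) = 65.82 mm.
A_s = 0.85 f'_c a b / f_y = 0.85 × 22.3 × 65.82 × 370 / 415 = 1112.3 mm².

A_s ≈ 1110 mm²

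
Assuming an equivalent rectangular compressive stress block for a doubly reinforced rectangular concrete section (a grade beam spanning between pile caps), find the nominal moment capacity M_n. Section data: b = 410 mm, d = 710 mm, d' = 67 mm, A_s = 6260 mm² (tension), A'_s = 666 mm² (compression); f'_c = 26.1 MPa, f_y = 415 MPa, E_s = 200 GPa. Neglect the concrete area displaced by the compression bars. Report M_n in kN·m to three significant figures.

M_n ≈ 1530 kN·m

Assume both tension and compression steel yield.
Net tension couple steel: A_s − A'_s = 5594 mm².
a = (A_s − A'_s) f_y / (0.85 f'_c b) = 2321510/(0.85 × 26.1 × 410) = 255.23 mm.
c = a/β₁ = 255.23/0.85 = 300.27 mm; ε'_s = 0.003(c − d')/c = 0.0023 ≥ f_y/E_s = 0.0021, so compression steel does yield.
M_n = (A_s − A'_s) f_y (d − a/2) + A'_s f_y (d − d') = [2321510 × (710 − 127.615) + 276390 × (710 − 67)] × 10⁻⁶ = 1352.01 + 177.72 = 1529.73 kN·m.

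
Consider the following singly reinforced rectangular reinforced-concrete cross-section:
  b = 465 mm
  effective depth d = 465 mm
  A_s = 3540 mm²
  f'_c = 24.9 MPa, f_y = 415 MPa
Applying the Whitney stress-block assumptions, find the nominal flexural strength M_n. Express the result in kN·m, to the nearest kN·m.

M_n ≈ 573 kN·m

T = A_s f_y = 3540 × 415 = 1469100 N = 1469.1 kN.
From C = T: a = T/(0.85 f'_c b) = 1469100/(0.85 × 24.9 × 465) = 149.27 mm.
M_n = T(d − a/2) = 1469.1 kN × (465 − 74.635) mm = 573.49 kN·m.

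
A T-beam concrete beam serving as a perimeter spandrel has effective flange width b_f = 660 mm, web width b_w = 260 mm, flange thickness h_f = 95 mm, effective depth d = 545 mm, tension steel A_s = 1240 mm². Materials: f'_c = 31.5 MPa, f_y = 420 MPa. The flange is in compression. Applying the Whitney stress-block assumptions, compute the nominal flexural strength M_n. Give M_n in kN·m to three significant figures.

M_n ≈ 276 kN·m

Tension: T = A_s f_y = 1240 × 420 = 520800 N.
Try a within the flange: a = T/(0.85 f'_c b_f) = 520800/(0.85 × 31.5 × 660) = 29.47 mm.
Since a = 29.47 ≤ h_f = 95 mm, the stress block lies entirely in the flange; analyse as a rectangular beam of width b_f.
M_n = T(d − a/2) = 520800 × (545 − 14.735) = 276.16 × 10⁶ N·mm.
M_n = 276.16 kN·m.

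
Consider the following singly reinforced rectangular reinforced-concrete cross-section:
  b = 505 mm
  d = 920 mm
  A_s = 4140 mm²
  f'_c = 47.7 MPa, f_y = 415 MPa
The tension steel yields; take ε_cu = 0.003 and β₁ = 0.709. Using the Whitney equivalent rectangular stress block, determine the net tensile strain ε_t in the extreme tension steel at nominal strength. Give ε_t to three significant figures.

ε_t ≈ 0.0203

a = A_s f_y/(0.85 f'_c b) = 83.91 mm.
β₁ = 0.709, so c = a/β₁ = 83.91/0.709 = 118.35 mm.
From the linear strain diagram with ε_cu = 0.003: ε_t = 0.003 (d − c)/c = 0.003 × (920 − 118.35)/118.35 = 0.0203.
Since ε_t ≥ 0.005, the section is tension-controlled.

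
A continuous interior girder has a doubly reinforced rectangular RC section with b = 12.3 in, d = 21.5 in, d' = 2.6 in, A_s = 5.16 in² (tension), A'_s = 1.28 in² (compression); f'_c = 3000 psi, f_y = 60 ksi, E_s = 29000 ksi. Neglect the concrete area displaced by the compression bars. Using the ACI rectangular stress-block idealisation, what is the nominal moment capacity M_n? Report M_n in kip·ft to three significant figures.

M_n ≈ 466 kip·ft

Assume both steels yield.
a = (A_s − A'_s) f_y/(0.85 f'_c b) = (5.16 − 1.28) × 60/(0.85 × 3 × 12.3) = 7.422 in.
c = a/β₁ = 7.422/0.85 = 8.732 in; ε'_s = 0.003(c − d')/c = 0.0021 ≥ ε_y = 0.0021, so the compression steel yields.
M_n = (A_s − A'_s) f_y (d − a/2) + A'_s f_y (d − d') = 232.8 × (21.5 − 3.711) + 76.8 × (21.5 − 2.6) = 4141.3 + 1451.5 = 5592.8 kip·in = 5592.8/12 = 466.07 kip·ft.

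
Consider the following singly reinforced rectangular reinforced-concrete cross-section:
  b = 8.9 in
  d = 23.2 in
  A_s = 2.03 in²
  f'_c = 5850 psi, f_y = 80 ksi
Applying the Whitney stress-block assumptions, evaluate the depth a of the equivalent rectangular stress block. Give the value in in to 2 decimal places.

T = A_s f_y = 2.03 × 80 = 162.4 kips.
a = T/(0.85 f'_c b) = 162.4/(0.85 × 5.85 × 8.9) = 3.67 in.

a ≈ 3.67 in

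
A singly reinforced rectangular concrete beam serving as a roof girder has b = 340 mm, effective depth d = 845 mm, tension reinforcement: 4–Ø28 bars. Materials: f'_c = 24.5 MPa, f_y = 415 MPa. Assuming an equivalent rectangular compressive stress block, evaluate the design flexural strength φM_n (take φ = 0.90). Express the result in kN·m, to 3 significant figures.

φM_n ≈ 711 kN·m

A_s = 4 × 616 = 2464 mm².
T = A_s f_y = 2464 × 415 = 1022560 N = 1022.56 kN.
From C = T: a = T/(0.85 f'_c b) = 1022560/(0.85 × 24.5 × 340) = 144.42 mm.
M_n = T(d − a/2) = 1022.56 kN × (845 − 72.21) mm = 790.22 kN·m.
φM_n = 0.90 × 790.22 = 711.20 kN·m.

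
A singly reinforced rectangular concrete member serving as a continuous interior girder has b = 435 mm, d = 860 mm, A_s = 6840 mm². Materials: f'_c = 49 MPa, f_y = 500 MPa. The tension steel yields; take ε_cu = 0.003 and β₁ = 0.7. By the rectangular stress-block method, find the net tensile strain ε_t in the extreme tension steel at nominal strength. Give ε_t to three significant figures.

a = A_s f_y/(0.85 f'_c b) = 188.77 mm.
β₁ = 0.7, so c = a/β₁ = 188.77/0.7 = 269.67 mm.
From the linear strain diagram with ε_cu = 0.003: ε_t = 0.003 (d − c)/c = 0.003 × (860 − 269.67)/269.67 = 0.00657.
Since ε_t ≥ 0.005, the section is tension-controlled.

ε_t ≈ 0.00657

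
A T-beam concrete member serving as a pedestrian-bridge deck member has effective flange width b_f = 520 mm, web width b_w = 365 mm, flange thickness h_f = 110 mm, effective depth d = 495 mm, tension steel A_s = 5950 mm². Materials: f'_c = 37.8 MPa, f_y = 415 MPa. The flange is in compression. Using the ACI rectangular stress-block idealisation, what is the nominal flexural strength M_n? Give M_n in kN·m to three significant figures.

Tension: T = A_s f_y = 5950 × 415 = 2469250 N.
Try a within the flange: a = T/(0.85 f'_c b_f) = 2469250/(0.85 × 37.8 × 520) = 147.79 mm.
a = 147.79 > h_f = 110 mm: the block extends into the web. Split into flange-overhang and web parts.
C_f = 0.85 f'_c (b_f − b_w) h_f = 0.85 × 37.8 × (520 − 365) × 110 = 547817 N.
Remaining web compression depth: a_w = (T − C_f)/(0.85 f'_c b_w) = (2469250 − 547817)/(0.85 × 37.8 × 365) = 163.84 mm.
M_n = C_f(d − h_f/2) + (T − C_f)(d − a_w/2) = 547817 × (495 − 55) + 1921433 × (495 − 81.92) = 241.04 + 793.71 = 1034.75 × 10⁶ N·mm.
M_n = 1034.75 kN·m.

M_n ≈ 1030 kN·m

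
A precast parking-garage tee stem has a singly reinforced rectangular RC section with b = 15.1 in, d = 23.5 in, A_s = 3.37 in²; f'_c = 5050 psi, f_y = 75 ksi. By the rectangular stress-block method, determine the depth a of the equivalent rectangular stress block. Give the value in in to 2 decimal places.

a ≈ 3.90 in

T = A_s f_y = 3.37 × 75 = 252.75 kips.
a = T/(0.85 f'_c b) = 252.75/(0.85 × 5.05 × 15.1) = 3.90 in.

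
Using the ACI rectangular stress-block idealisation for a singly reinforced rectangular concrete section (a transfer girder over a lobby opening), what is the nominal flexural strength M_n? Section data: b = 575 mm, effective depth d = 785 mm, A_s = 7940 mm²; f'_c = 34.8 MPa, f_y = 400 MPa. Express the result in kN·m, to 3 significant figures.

T = A_s f_y = 7940 × 400 = 3176000 N = 3176 kN.
From C = T: a = T/(0.85 f'_c b) = 3176000/(0.85 × 34.8 × 575) = 186.73 mm.
M_n = T(d − a/2) = 3176 kN × (785 − 93.365) mm = 2196.63 kN·m.

M_n ≈ 2200 kN·m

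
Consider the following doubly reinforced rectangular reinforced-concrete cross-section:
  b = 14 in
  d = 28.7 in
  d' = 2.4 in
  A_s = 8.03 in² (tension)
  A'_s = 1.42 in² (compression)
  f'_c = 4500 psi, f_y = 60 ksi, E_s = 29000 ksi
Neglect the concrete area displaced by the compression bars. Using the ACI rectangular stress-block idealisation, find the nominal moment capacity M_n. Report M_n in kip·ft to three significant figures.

Assume both steels yield.
a = (A_s − A'_s) f_y/(0.85 f'_c b) = (8.03 − 1.42) × 60/(0.85 × 4.5 × 14) = 7.406 in.
c = a/β₁ = 7.406/0.825 = 8.977 in; ε'_s = 0.003(c − d')/c = 0.0022 ≥ ε_y = 0.0021, so the compression steel yields.
M_n = (A_s − A'_s) f_y (d − a/2) + A'_s f_y (d − d') = 396.6 × (28.7 − 3.703) + 85.2 × (28.7 − 2.4) = 9913.8 + 2240.8 = 12154.6 kip·in = 12154.6/12 = 1012.88 kip·ft.

M_n ≈ 1010 kip·ft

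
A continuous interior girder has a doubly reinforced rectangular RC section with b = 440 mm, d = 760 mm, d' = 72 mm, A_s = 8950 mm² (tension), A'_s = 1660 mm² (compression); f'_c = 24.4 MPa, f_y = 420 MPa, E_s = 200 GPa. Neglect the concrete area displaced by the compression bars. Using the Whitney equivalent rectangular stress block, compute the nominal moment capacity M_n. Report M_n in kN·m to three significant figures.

M_n ≈ 2290 kN·m

Assume both tension and compression steel yield.
Net tension couple steel: A_s − A'_s = 7290 mm².
a = (A_s − A'_s) f_y / (0.85 f'_c b) = 3061800/(0.85 × 24.4 × 440) = 335.52 mm.
c = a/β₁ = 335.52/0.85 = 394.73 mm; ε'_s = 0.003(c − d')/c = 0.0025 ≥ f_y/E_s = 0.0021, so compression steel does yield.
M_n = (A_s − A'_s) f_y (d − a/2) + A'_s f_y (d − d') = [3061800 × (760 − 167.76) + 697200 × (760 − 72)] × 10⁻⁶ = 1813.32 + 479.67 = 2292.99 kN·m.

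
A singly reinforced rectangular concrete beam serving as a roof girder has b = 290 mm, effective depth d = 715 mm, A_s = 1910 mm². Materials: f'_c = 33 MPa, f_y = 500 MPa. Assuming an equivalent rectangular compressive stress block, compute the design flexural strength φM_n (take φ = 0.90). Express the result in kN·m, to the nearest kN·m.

T = A_s f_y = 1910 × 500 = 955000 N = 955 kN.
From C = T: a = T/(0.85 f'_c b) = 955000/(0.85 × 33 × 290) = 117.40 mm.
M_n = T(d − a/2) = 955 kN × (715 − 58.7) mm = 626.77 kN·m.
φM_n = 0.90 × 626.77 = 564.09 kN·m.

φM_n ≈ 564 kN·m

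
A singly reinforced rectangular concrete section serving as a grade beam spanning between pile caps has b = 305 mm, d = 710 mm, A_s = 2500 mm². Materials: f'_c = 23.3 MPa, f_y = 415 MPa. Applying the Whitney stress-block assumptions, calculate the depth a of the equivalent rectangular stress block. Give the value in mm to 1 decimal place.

a ≈ 171.8 mm

T = A_s f_y = 2500 × 415 = 1037500 N = 1037.5 kN.
Setting C = 0.85 f'_c a b equal to T: a = 1037500/(0.85 × 23.3 × 305) = 171.8 mm.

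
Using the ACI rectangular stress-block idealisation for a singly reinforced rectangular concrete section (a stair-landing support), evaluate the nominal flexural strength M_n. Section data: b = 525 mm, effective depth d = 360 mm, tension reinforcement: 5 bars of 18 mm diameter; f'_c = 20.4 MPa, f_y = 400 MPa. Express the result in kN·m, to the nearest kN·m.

M_n ≈ 169 kN·m

A_s = 5 × 254 = 1270 mm².
T = A_s f_y = 1270 × 400 = 508000 N = 508 kN.
From C = T: a = T/(0.85 f'_c b) = 508000/(0.85 × 20.4 × 525) = 55.80 mm.
M_n = T(d − a/2) = 508 kN × (360 − 27.9) mm = 168.71 kN·m.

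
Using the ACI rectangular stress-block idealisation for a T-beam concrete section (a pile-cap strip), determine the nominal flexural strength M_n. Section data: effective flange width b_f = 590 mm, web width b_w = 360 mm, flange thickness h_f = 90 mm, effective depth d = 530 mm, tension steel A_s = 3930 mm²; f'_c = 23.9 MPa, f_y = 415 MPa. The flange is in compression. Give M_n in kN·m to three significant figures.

Tension: T = A_s f_y = 3930 × 415 = 1630950 N.
Try a within the flange: a = T/(0.85 f'_c b_f) = 1630950/(0.85 × 23.9 × 590) = 136.07 mm.
a = 136.07 > h_f = 90 mm: the block extends into the web. Split into flange-overhang and web parts.
C_f = 0.85 f'_c (b_f − b_w) h_f = 0.85 × 23.9 × (590 − 360) × 90 = 420521 N.
Remaining web compression depth: a_w = (T − C_f)/(0.85 f'_c b_w) = (1630950 − 420521)/(0.85 × 23.9 × 360) = 165.51 mm.
M_n = C_f(d − h_f/2) + (T − C_f)(d − a_w/2) = 420521 × (530 − 45) + 1210429 × (530 − 82.755) = 203.95 + 541.36 = 745.31 × 10⁶ N·mm.
M_n = 745.31 kN·m.

M_n ≈ 745 kN·m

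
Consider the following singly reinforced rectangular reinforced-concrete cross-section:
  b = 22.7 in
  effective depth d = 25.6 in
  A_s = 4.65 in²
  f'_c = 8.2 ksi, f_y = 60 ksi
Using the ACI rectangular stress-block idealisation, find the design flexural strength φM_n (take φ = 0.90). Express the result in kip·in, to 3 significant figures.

T = A_s f_y = 4.65 × 60 = 279 kips.
a = T/(0.85 f'_c b) = 279/(0.85 × 8.2 × 22.7) = 1.763 in.
M_n = T(d − a/2) = 279 × (25.6 − 0.8815) = 6896.5 kip·in.
φM_n = 0.90 × 6896.5 = 6206.9 kip·in.

φM_n ≈ 6210 kip·in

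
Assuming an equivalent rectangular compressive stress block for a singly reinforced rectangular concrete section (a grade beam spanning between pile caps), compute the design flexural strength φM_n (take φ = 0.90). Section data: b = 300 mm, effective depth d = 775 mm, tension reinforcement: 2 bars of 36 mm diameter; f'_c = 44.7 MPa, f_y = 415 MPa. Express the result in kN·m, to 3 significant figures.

φM_n ≈ 561 kN·m

A_s = 2 × 1018 = 2036 mm².
T = A_s f_y = 2036 × 415 = 844940 N = 844.94 kN.
From C = T: a = T/(0.85 f'_c b) = 844940/(0.85 × 44.7 × 300) = 74.13 mm.
M_n = T(d − a/2) = 844.94 kN × (775 − 37.065) mm = 623.51 kN·m.
φM_n = 0.90 × 623.51 = 561.16 kN·m.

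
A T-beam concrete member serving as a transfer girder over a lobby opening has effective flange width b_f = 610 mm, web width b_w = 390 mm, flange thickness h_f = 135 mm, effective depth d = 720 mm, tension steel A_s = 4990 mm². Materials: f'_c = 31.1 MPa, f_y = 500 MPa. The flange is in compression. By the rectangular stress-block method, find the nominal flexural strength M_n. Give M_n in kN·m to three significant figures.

M_n ≈ 1600 kN·m

Tension: T = A_s f_y = 4990 × 500 = 2495000 N.
Try a within the flange: a = T/(0.85 f'_c b_f) = 2495000/(0.85 × 31.1 × 610) = 154.73 mm.
a = 154.73 > h_f = 135 mm: the block extends into the web. Split into flange-overhang and web parts.
C_f = 0.85 f'_c (b_f − b_w) h_f = 0.85 × 31.1 × (610 − 390) × 135 = 785120 N.
Remaining web compression depth: a_w = (T − C_f)/(0.85 f'_c b_w) = (2495000 − 785120)/(0.85 × 31.1 × 390) = 165.85 mm.
M_n = C_f(d − h_f/2) + (T − C_f)(d − a_w/2) = 785120 × (720 − 67.5) + 1709880 × (720 − 82.925) = 512.29 + 1089.32 = 1601.61 × 10⁶ N·mm.
M_n = 1601.61 kN·m.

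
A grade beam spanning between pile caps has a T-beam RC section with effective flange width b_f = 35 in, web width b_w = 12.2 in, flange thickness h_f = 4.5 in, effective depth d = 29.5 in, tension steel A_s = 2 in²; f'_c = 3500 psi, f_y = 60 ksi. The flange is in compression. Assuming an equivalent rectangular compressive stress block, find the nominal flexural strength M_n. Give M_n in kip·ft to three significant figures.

M_n ≈ 289 kip·ft

Tension: T = A_s f_y = 2 × 60 = 120 kips.
Try a within the flange: a = T/(0.85 f'_c b_f) = 120/(0.85 × 3.5 × 35) = 1.152 in.
Since a = 1.152 ≤ h_f = 4.5 in, the stress block lies entirely in the flange; analyse as a rectangular beam of width b_f.
M_n = T(d − a/2) = 120 × (29.5 − 0.576) = 3470.9 kip·in.
M_n = 3470.9/12 = 289.24 kip·ft.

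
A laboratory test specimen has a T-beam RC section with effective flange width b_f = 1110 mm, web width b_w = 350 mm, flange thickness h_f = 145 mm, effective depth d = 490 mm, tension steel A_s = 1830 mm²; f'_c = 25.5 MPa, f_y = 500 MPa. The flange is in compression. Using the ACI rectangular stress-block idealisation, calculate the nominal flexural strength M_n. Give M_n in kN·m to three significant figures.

Tension: T = A_s f_y = 1830 × 500 = 915000 N.
Try a within the flange: a = T/(0.85 f'_c b_f) = 915000/(0.85 × 25.5 × 1110) = 38.03 mm.
Since a = 38.03 ≤ h_f = 145 mm, the stress block lies entirely in the flange; analyse as a rectangular beam of width b_f.
M_n = T(d − a/2) = 915000 × (490 − 19.015) = 430.95 × 10⁶ N·mm.
M_n = 430.95 kN·m.

M_n ≈ 431 kN·m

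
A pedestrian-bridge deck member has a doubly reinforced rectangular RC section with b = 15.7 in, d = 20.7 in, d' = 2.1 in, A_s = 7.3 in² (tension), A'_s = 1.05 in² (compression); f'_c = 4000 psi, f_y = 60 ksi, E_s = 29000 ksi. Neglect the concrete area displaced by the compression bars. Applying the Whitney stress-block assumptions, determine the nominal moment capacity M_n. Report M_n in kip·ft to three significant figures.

Assume both steels yield.
a = (A_s − A'_s) f_y/(0.85 f'_c b) = (7.3 − 1.05) × 60/(0.85 × 4 × 15.7) = 7.025 in.
c = a/β₁ = 7.025/0.85 = 8.265 in; ε'_s = 0.003(c − d')/c = 0.0022 ≥ ε_y = 0.0021, so the compression steel yields.
M_n = (A_s − A'_s) f_y (d − a/2) + A'_s f_y (d − d') = 375 × (20.7 − 3.5125) + 63 × (20.7 − 2.1) = 6445.3 + 1171.8 = 7617.1 kip·in = 7617.1/12 = 634.76 kip·ft.

M_n ≈ 635 kip·ft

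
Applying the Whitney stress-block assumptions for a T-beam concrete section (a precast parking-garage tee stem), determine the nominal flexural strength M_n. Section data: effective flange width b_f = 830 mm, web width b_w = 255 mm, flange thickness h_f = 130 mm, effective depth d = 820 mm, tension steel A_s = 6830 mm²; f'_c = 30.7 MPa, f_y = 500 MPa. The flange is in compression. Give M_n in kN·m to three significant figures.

M_n ≈ 2510 kN·m

Tension: T = A_s f_y = 6830 × 500 = 3415000 N.
Try a within the flange: a = T/(0.85 f'_c b_f) = 3415000/(0.85 × 30.7 × 830) = 157.67 mm.
a = 157.67 > h_f = 130 mm: the block extends into the web. Split into flange-overhang and web parts.
C_f = 0.85 f'_c (b_f − b_w) h_f = 0.85 × 30.7 × (830 − 255) × 130 = 1950601 N.
Remaining web compression depth: a_w = (T − C_f)/(0.85 f'_c b_w) = (3415000 − 1950601)/(0.85 × 30.7 × 255) = 220.07 mm.
M_n = C_f(d − h_f/2) + (T − C_f)(d − a_w/2) = 1950601 × (820 − 65) + 1464399 × (820 − 110.035) = 1472.70 + 1039.67 = 2512.37 × 10⁶ N·mm.
M_n = 2512.37 kN·m.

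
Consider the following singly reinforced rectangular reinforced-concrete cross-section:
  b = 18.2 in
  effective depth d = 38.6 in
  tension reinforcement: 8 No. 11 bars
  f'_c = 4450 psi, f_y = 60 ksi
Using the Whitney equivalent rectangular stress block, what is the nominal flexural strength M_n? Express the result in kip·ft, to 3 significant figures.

A_s = 8 × 1.56 = 12.48 in².
T = A_s f_y = 12.48 × 60 = 748.8 kips.
a = T/(0.85 f'_c b) = 748.8/(0.85 × 4.45 × 18.2) = 10.877 in.
M_n = T(d − a/2) = 748.8 × (38.6 − 5.4385) = 24831.3 kip·in = 24831.3/12 = 2069.28 kip·ft.

M_n ≈ 2070 kip·ft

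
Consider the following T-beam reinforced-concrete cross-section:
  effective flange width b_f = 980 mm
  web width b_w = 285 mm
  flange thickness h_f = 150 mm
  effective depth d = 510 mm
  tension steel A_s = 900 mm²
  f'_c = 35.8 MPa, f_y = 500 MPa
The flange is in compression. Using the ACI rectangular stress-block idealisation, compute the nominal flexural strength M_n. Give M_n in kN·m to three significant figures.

M_n ≈ 226 kN·m

Tension: T = A_s f_y = 900 × 500 = 450000 N.
Try a within the flange: a = T/(0.85 f'_c b_f) = 450000/(0.85 × 35.8 × 980) = 15.09 mm.
Since a = 15.09 ≤ h_f = 150 mm, the stress block lies entirely in the flange; analyse as a rectangular beam of width b_f.
M_n = T(d − a/2) = 450000 × (510 − 7.545) = 226.10 × 10⁶ N·mm.
M_n = 226.10 kN·m.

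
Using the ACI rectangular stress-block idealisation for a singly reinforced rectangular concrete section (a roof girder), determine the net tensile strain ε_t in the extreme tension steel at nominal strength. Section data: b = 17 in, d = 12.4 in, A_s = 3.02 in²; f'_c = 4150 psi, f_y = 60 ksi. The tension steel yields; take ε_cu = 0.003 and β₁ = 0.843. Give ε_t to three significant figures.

a = A_s f_y/(0.85 f'_c b) = 3.022 in.
β₁ = 0.843, so c = a/β₁ = 3.022/0.843 = 3.585 in.
From the linear strain diagram with ε_cu = 0.003: ε_t = 0.003 (d − c)/c = 0.003 × (12.4 − 3.585)/3.585 = 0.00738.
Since ε_t ≥ 0.005, the section is tension-controlled.

ε_t ≈ 0.00738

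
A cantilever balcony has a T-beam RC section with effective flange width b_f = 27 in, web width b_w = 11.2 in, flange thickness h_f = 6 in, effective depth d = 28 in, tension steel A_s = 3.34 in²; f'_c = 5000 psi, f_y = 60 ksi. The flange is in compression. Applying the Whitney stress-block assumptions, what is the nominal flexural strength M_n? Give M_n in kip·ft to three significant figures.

Tension: T = A_s f_y = 3.34 × 60 = 200.4 kips.
Try a within the flange: a = T/(0.85 f'_c b_f) = 200.4/(0.85 × 5 × 27) = 1.746 in.
Since a = 1.746 ≤ h_f = 6 in, the stress block lies entirely in the flange; analyse as a rectangular beam of width b_f.
M_n = T(d − a/2) = 200.4 × (28 − 0.873) = 5436.3 kip·in.
M_n = 5436.3/12 = 453.03 kip·ft.

M_n ≈ 453 kip·ft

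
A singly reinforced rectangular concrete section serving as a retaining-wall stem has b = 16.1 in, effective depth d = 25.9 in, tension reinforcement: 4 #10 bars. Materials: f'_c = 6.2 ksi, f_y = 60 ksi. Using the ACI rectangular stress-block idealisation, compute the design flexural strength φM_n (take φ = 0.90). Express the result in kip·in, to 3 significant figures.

φM_n ≈ 6610 kip·in

A_s = 4 × 1.27 = 5.08 in².
T = A_s f_y = 5.08 × 60 = 304.8 kips.
a = T/(0.85 f'_c b) = 304.8/(0.85 × 6.2 × 16.1) = 3.592 in.
M_n = T(d − a/2) = 304.8 × (25.9 − 1.796) = 7346.9 kip·in.
φM_n = 0.90 × 7346.9 = 6612.2 kip·in.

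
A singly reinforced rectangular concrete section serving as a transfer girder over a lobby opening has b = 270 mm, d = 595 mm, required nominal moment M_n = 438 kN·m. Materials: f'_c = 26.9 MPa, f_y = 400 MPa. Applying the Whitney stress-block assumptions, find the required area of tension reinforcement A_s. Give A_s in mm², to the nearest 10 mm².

With M_n = 0.85 f'_c a b (d − a/2), solve the quadratic for a:
a = d − √(d² − 2M_n/(0.85 f'_c b)) = 595 − √(595² − 2 × 438×10⁶/(0.85 × 26.9 × 270)) = 134.42 mm.
A_s = 0.85 f'_c a b / f_y = 0.85 × 26.9 × 134.42 × 270 / 400 = 2074.6 mm².

A_s ≈ 2070 mm²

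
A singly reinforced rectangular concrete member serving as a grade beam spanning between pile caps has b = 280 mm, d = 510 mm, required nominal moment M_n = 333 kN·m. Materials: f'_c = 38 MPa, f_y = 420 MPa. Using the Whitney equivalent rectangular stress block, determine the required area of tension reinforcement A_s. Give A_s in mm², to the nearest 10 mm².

With M_n = 0.85 f'_c a b (d − a/2), solve the quadratic for a:
a = d − √(d² − 2M_n/(0.85 f'_c b)) = 510 − √(510² − 2 × 333×10⁶/(0.85 × 38 × 280)) = 78.19 mm.
A_s = 0.85 f'_c a b / f_y = 0.85 × 38 × 78.19 × 280 / 420 = 1683.7 mm².

A_s ≈ 1680 mm²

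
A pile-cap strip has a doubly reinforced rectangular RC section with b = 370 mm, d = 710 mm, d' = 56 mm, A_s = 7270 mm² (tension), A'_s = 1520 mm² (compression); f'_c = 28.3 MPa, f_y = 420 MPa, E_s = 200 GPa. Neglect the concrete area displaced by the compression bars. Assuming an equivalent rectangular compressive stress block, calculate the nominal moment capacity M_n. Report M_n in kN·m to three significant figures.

Assume both tension and compression steel yield.
Net tension couple steel: A_s − A'_s = 5750 mm².
a = (A_s − A'_s) f_y / (0.85 f'_c b) = 2415000/(0.85 × 28.3 × 370) = 271.34 mm.
c = a/β₁ = 271.34/0.848 = 319.98 mm; ε'_s = 0.003(c − d')/c = 0.0025 ≥ f_y/E_s = 0.0021, so compression steel does yield.
M_n = (A_s − A'_s) f_y (d − a/2) + A'_s f_y (d − d') = [2415000 × (710 − 135.67) + 638400 × (710 − 56)] × 10⁻⁶ = 1387.01 + 417.51 = 1804.52 kN·m.

M_n ≈ 1800 kN·m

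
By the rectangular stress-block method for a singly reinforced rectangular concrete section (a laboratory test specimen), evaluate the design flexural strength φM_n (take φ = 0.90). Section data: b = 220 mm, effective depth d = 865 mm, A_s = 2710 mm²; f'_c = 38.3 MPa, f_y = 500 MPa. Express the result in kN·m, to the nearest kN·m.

φM_n ≈ 940 kN·m

T = A_s f_y = 2710 × 500 = 1355000 N = 1355 kN.
From C = T: a = T/(0.85 f'_c b) = 1355000/(0.85 × 38.3 × 220) = 189.19 mm.
M_n = T(d − a/2) = 1355 kN × (865 − 94.595) mm = 1043.90 kN·m.
φM_n = 0.90 × 1043.90 = 939.51 kN·m.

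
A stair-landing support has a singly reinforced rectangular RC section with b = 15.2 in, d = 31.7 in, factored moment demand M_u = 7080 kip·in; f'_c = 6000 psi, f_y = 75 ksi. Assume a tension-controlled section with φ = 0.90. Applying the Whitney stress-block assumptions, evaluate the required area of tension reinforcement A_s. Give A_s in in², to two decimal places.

A_s ≈ 3.50 in²

M_n = M_u/φ = 7080/0.90 = 7866.67 kip·in.
From M_n = 0.85 f'_c a b (d − a/2):
a = d − √(d² − 2M_n/(0.85 f'_c b)) = 31.7 − √(31.7² − 2 × 7866.67/(0.85 × 6 × 15.2)) = 3.382 in.
A_s = 0.85 f'_c a b / f_y = 0.85 × 6 × 3.382 × 15.2 / 75 = 3.496 in².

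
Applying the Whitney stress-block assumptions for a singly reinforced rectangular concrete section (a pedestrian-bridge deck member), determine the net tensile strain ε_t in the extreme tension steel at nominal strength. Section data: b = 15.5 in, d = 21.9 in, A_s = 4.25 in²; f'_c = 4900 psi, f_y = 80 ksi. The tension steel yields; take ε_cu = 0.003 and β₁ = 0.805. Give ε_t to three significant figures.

a = A_s f_y/(0.85 f'_c b) = 5.267 in.
β₁ = 0.805, so c = a/β₁ = 5.267/0.805 = 6.543 in.
From the linear strain diagram with ε_cu = 0.003: ε_t = 0.003 (d − c)/c = 0.003 × (21.9 − 6.543)/6.543 = 0.00704.
Since ε_t ≥ 0.005, the section is tension-controlled.

ε_t ≈ 0.00704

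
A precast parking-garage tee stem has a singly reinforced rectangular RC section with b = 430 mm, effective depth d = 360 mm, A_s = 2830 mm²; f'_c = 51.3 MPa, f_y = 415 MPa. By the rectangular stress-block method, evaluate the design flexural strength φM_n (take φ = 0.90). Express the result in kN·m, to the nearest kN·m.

φM_n ≈ 347 kN·m

T = A_s f_y = 2830 × 415 = 1174450 N = 1174.45 kN.
From C = T: a = T/(0.85 f'_c b) = 1174450/(0.85 × 51.3 × 430) = 62.64 mm.
M_n = T(d − a/2) = 1174.45 kN × (360 − 31.32) mm = 386.02 kN·m.
φM_n = 0.90 × 386.02 = 347.42 kN·m.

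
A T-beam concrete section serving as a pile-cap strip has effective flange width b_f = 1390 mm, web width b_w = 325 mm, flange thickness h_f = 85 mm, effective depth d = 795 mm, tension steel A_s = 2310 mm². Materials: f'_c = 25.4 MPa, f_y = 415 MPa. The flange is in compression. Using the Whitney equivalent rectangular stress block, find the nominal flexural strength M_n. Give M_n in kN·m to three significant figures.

M_n ≈ 747 kN·m

Tension: T = A_s f_y = 2310 × 415 = 958650 N.
Try a within the flange: a = T/(0.85 f'_c b_f) = 958650/(0.85 × 25.4 × 1390) = 31.94 mm.
Since a = 31.94 ≤ h_f = 85 mm, the stress block lies entirely in the flange; analyse as a rectangular beam of width b_f.
M_n = T(d − a/2) = 958650 × (795 − 15.97) = 746.82 × 10⁶ N·mm.
M_n = 746.82 kN·m.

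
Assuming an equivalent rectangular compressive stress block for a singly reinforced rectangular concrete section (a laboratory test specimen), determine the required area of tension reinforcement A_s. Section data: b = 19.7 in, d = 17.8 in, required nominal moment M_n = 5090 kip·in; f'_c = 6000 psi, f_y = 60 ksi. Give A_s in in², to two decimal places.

A_s ≈ 5.22 in²

From M_n = 0.85 f'_c a b (d − a/2):
a = d − √(d² − 2M_n/(0.85 f'_c b)) = 17.8 − √(17.8² − 2 × 5090/(0.85 × 6 × 19.7)) = 3.120 in.
A_s = 0.85 f'_c a b / f_y = 0.85 × 6 × 3.120 × 19.7 / 60 = 5.224 in².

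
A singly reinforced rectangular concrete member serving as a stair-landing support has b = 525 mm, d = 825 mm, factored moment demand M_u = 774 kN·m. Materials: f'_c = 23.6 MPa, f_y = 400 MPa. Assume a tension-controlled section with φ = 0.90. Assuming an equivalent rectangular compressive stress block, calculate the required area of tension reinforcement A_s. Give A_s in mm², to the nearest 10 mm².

A_s ≈ 2780 mm²

M_n = M_u/φ = 774/0.90 = 860 kN·m.
With M_n = 0.85 f'_c a b (d − a/2), solve the quadratic for a:
a = d − √(d² − 2M_n/(0.85 f'_c b)) = 825 − √(825² − 2 × 860×10⁶/(0.85 × 23.6 × 525)) = 105.76 mm.
A_s = 0.85 f'_c a b / f_y = 0.85 × 23.6 × 105.76 × 525 / 400 = 2784.5 mm².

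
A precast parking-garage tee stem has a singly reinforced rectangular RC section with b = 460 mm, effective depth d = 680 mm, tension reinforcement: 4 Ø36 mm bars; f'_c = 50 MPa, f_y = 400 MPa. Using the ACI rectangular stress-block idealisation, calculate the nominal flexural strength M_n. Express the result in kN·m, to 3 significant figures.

M_n ≈ 1040 kN·m

A_s = 4 × 1018 = 4072 mm².
T = A_s f_y = 4072 × 400 = 1628800 N = 1628.8 kN.
From C = T: a = T/(0.85 f'_c b) = 1628800/(0.85 × 50 × 460) = 83.31 mm.
M_n = T(d − a/2) = 1628.8 kN × (680 − 41.655) mm = 1039.74 kN·m.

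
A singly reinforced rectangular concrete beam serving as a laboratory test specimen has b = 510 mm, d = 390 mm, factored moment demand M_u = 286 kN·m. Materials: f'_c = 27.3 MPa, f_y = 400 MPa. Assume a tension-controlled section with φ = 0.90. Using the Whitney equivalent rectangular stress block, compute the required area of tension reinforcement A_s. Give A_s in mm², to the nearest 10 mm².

A_s ≈ 2260 mm²

M_n = M_u/φ = 286/0.90 = 317.778 kN·m.
With M_n = 0.85 f'_c a b (d − a/2), solve the quadratic for a:
a = d − √(d² − 2M_n/(0.85 f'_c b)) = 390 − √(390² − 2 × 317.778×10⁶/(0.85 × 27.3 × 510)) = 76.32 mm.
A_s = 0.85 f'_c a b / f_y = 0.85 × 27.3 × 76.32 × 510 / 400 = 2258.0 mm².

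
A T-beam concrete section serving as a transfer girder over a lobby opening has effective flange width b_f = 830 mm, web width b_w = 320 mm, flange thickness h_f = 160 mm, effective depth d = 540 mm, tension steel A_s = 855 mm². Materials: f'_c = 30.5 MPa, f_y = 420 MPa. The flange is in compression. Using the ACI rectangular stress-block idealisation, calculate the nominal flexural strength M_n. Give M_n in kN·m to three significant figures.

Tension: T = A_s f_y = 855 × 420 = 359100 N.
Try a within the flange: a = T/(0.85 f'_c b_f) = 359100/(0.85 × 30.5 × 830) = 16.69 mm.
Since a = 16.69 ≤ h_f = 160 mm, the stress block lies entirely in the flange; analyse as a rectangular beam of width b_f.
M_n = T(d − a/2) = 359100 × (540 − 8.345) = 190.92 × 10⁶ N·mm.
M_n = 190.92 kN·m.

M_n ≈ 191 kN·m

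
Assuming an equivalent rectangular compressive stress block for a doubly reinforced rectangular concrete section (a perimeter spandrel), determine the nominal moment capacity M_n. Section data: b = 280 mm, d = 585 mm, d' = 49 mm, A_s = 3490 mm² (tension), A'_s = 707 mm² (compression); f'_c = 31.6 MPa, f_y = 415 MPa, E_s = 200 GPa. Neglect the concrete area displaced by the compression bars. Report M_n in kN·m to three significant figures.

Assume both tension and compression steel yield.
Net tension couple steel: A_s − A'_s = 2783 mm².
a = (A_s − A'_s) f_y / (0.85 f'_c b) = 1154945/(0.85 × 31.6 × 280) = 153.57 mm.
c = a/β₁ = 153.57/0.824 = 186.37 mm; ε'_s = 0.003(c − d')/c = 0.0022 ≥ f_y/E_s = 0.0021, so compression steel does yield.
M_n = (A_s − A'_s) f_y (d − a/2) + A'_s f_y (d − d') = [1154945 × (585 − 76.785) + 293405 × (585 − 49)] × 10⁻⁶ = 586.96 + 157.27 = 744.23 kN·m.

M_n ≈ 744 kN·m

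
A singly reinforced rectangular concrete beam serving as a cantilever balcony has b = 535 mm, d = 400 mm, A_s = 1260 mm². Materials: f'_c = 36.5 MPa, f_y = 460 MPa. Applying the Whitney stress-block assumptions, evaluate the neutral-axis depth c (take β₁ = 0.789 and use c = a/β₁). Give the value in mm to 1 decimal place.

T = A_s f_y = 1260 × 460 = 579600 N = 579.6 kN.
Setting C = 0.85 f'_c a b equal to T: a = 579600/(0.85 × 36.5 × 535) = 34.919 mm.
With β₁ = 0.789, c = a/β₁ = 34.919/0.789 = 44.3 mm.

c ≈ 44.3 mm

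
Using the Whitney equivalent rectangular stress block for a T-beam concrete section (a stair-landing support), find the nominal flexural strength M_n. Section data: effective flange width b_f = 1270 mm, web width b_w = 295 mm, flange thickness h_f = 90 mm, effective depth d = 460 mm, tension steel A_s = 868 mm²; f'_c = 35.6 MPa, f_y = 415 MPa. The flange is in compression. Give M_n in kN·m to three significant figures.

M_n ≈ 164 kN·m

Tension: T = A_s f_y = 868 × 415 = 360220 N.
Try a within the flange: a = T/(0.85 f'_c b_f) = 360220/(0.85 × 35.6 × 1270) = 9.37 mm.
Since a = 9.37 ≤ h_f = 90 mm, the stress block lies entirely in the flange; analyse as a rectangular beam of width b_f.
M_n = T(d − a/2) = 360220 × (460 − 4.685) = 164.01 × 10⁶ N·mm.
M_n = 164.01 kN·m.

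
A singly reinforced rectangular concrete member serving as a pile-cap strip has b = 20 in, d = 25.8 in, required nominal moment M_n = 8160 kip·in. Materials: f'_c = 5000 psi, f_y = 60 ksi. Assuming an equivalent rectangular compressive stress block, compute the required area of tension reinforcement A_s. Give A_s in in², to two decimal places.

A_s ≈ 5.72 in²

From M_n = 0.85 f'_c a b (d − a/2):
a = d − √(d² − 2M_n/(0.85 f'_c b)) = 25.8 − √(25.8² − 2 × 8160/(0.85 × 5 × 20)) = 4.037 in.
A_s = 0.85 f'_c a b / f_y = 0.85 × 5 × 4.037 × 20 / 60 = 5.719 in².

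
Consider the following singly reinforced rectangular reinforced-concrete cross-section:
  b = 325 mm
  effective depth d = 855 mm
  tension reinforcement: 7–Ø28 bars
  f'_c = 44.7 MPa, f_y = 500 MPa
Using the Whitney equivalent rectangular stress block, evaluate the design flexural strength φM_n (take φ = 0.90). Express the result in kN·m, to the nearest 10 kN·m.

φM_n ≈ 1490 kN·m

A_s = 7 × 616 = 4312 mm².
T = A_s f_y = 4312 × 500 = 2156000 N = 2156 kN.
From C = T: a = T/(0.85 f'_c b) = 2156000/(0.85 × 44.7 × 325) = 174.60 mm.
M_n = T(d − a/2) = 2156 kN × (855 − 87.3) mm = 1655.16 kN·m.
φM_n = 0.90 × 1655.16 = 1489.64 kN·m.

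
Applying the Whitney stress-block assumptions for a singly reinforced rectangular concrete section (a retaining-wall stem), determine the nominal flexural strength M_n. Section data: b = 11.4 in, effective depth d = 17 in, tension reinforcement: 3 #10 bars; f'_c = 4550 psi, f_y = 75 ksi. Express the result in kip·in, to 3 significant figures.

M_n ≈ 3930 kip·in

A_s = 3 × 1.27 = 3.81 in².
T = A_s f_y = 3.81 × 75 = 285.75 kips.
a = T/(0.85 f'_c b) = 285.75/(0.85 × 4.55 × 11.4) = 6.481 in.
M_n = T(d − a/2) = 285.75 × (17 − 3.2405) = 3931.8 kip·in.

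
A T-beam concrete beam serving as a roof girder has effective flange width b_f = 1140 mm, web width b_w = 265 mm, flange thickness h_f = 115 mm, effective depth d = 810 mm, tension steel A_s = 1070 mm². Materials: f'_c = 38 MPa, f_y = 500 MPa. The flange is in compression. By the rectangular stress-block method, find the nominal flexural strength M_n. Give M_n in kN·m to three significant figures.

M_n ≈ 429 kN·m

Tension: T = A_s f_y = 1070 × 500 = 535000 N.
Try a within the flange: a = T/(0.85 f'_c b_f) = 535000/(0.85 × 38 × 1140) = 14.53 mm.
Since a = 14.53 ≤ h_f = 115 mm, the stress block lies entirely in the flange; analyse as a rectangular beam of width b_f.
M_n = T(d − a/2) = 535000 × (810 − 7.265) = 429.46 × 10⁶ N·mm.
M_n = 429.46 kN·m.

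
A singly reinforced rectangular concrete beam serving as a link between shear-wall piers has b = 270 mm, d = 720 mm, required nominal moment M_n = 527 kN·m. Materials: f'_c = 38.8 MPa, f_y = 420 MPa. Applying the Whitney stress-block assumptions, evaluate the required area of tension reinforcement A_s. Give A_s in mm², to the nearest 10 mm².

With M_n = 0.85 f'_c a b (d − a/2), solve the quadratic for a:
a = d − √(d² − 2M_n/(0.85 f'_c b)) = 720 − √(720² − 2 × 527×10⁶/(0.85 × 38.8 × 270)) = 87.52 mm.
A_s = 0.85 f'_c a b / f_y = 0.85 × 38.8 × 87.52 × 270 / 420 = 1855.5 mm².

A_s ≈ 1860 mm²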